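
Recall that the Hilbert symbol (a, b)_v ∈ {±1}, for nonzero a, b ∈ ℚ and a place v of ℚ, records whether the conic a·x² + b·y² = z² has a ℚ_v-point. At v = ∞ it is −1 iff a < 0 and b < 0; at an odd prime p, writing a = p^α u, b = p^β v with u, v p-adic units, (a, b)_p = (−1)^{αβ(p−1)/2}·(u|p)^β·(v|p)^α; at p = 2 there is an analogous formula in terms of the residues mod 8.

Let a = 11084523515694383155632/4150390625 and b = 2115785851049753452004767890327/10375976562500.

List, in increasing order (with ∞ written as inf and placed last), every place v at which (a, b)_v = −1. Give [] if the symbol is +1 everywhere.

(a, b) ≡ (2515371, 78700089391) mod (ℚ^×)²; places V = {2, 3, 5, 7, 11, 17, 23, 31, 37, 43, 53, ∞}.
(a,b)_2: α=4, β=-2; u≡3, v≡7 (mod 8); ε(u)ε(v)=1·1, αω(v)=4·0, βω(u)=-2·1; sum ≡ 1  ⇒  -1.
(a,b)_53: α=2, u≡17; β=3, v≡28 (mod 53); (17|53)=+1, (28|53)=+1; sign (−1)^0·+1^3·+1^2 = +1.
(a,b)_17: α=-1, u≡10; β=-1, v≡3 (mod 17); (10|17)=-1, (3|17)=-1; sign (−1)^0·-1^-1·-1^-1 = +1.
(a,b)_3: α=13, u≡2; β=26, v≡1 (mod 3); (2|3)=-1, (1|3)=+1; sign (−1)^0·-1^26·+1^13 = +1.
(a,b)_37: α=1, u≡32; β=1, v≡25 (mod 37); (32|37)=-1, (25|37)=+1; sign (−1)^0·-1^1·+1^1 = -1.
(a,b)_31: α=1, u≡16; β=1, v≡10 (mod 31); (16|31)=+1, (10|31)=+1; sign (−1)^1·+1^1·+1^1 = -1.
(a,b)_5: α=-12, u≡1; β=-16, v≡4 (mod 5); (1|5)=+1, (4|5)=+1; sign (−1)^0·+1^-16·+1^-12 = +1.
(a,b)_23: α=2, u≡19; β=3, v≡6 (mod 23); (19|23)=-1, (6|23)=+1; sign (−1)^0·-1^3·+1^2 = -1.
(a,b)_11: α=2, u≡1; β=3, v≡2 (mod 11); (1|11)=+1, (2|11)=-1; sign (−1)^0·+1^3·-1^2 = +1.
(a,b)_∞: sgn(2515371)=+, sgn(78700089391)=+, so +1.
(a,b)_7: α=2, u≡3; β=1, v≡4 (mod 7); (3|7)=-1, (4|7)=+1; sign (−1)^0·-1^1·+1^2 = -1.
(a,b)_43: α=1, u≡41; β=1, v≡11 (mod 43); (41|43)=+1, (11|43)=+1; sign (−1)^1·+1^1·+1^1 = -1.
Ram(2515371, 78700089391) = {2, 7, 23, 31, 37, 43}; no ℚ_2-point on the conic.

[2, 7, 23, 31, 37, 43]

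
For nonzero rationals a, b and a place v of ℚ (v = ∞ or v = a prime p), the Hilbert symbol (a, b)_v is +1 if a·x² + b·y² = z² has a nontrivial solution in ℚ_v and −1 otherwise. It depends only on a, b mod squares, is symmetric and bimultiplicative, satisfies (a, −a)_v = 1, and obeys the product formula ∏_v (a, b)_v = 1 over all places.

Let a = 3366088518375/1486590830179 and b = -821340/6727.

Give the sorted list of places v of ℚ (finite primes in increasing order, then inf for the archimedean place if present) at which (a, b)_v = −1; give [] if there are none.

[5, 7]

(a, b) ≡ (1365, -105) mod (ℚ^×)²; places V = {2, 3, 5, 7, 11, 13, 19, 29, 31, ∞}.
(a,b)_31: α=-4, u≡10; β=-2, v≡14 (mod 31); (10|31)=+1, (14|31)=+1; sign (−1)^0·+1^-2·+1^-4 = +1.
(a,b)_3: α=7, u≡2; β=5, v≡1 (mod 3); (2|3)=-1, (1|3)=+1; sign (−1)^1·-1^5·+1^7 = +1.
(a,b)_7: α=-3, u≡6; β=-1, v≡6 (mod 7); (6|7)=-1, (6|7)=-1; sign (−1)^1·-1^-1·-1^-3 = -1.
(a,b)_19: α=-2, u≡11; β=0, v≡11 (mod 19); (11|19)=+1, (11|19)=+1; sign (−1)^0·+1^0·+1^-2 = +1.
(a,b)_2: α=0, β=2; u≡5, v≡7 (mod 8); ε(u)ε(v)=0·1, αω(v)=0·0, βω(u)=2·1; sum ≡ 0  ⇒  +1.
(a,b)_5: α=3, u≡3; β=1, v≡1 (mod 5); (3|5)=-1, (1|5)=+1; sign (−1)^0·-1^1·+1^3 = -1.
(a,b)_11: α=4, u≡1; β=0, v≡5 (mod 11); (1|11)=+1, (5|11)=+1; sign (−1)^0·+1^0·+1^4 = +1.
(a,b)_13: α=-1, u≡1; β=2, v≡9 (mod 13); (1|13)=+1, (9|13)=+1; sign (−1)^0·+1^2·+1^-1 = +1.
(a,b)_29: α=2, u≡14; β=0, v≡2 (mod 29); (14|29)=-1, (2|29)=-1; sign (−1)^0·-1^0·-1^2 = +1.
(a,b)_∞: sgn(1365)=+, sgn(-105)=−, so +1.
Ram(1365, -105) = {5, 7}; no ℚ_5-point on the conic.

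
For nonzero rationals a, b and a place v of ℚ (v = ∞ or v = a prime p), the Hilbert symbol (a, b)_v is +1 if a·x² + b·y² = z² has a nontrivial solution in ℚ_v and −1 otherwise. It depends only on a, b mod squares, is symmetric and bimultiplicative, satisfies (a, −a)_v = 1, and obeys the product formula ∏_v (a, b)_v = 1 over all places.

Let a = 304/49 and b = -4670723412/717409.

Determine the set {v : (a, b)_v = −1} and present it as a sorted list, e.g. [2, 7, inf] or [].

(a, b) ≡ (19, -493) mod (ℚ^×)²; places V = {2, 3, 7, 11, 17, 19, 29, ∞}.
(a,b)_19: α=1, u≡17; β=2, v≡17 (mod 19); (17|19)=+1, (17|19)=+1; sign (−1)^0·+1^2·+1^1 = +1.
(a,b)_17: α=0, u≡1; β=1, v≡10 (mod 17); (1|17)=+1, (10|17)=-1; sign (−1)^0·+1^1·-1^0 = +1.
(a,b)_3: α=0, u≡1; β=8, v≡2 (mod 3); (1|3)=+1, (2|3)=-1; sign (−1)^0·+1^8·-1^0 = +1.
(a,b)_2: α=4, β=2; u≡3, v≡3 (mod 8); ε(u)ε(v)=1·1, αω(v)=4·1, βω(u)=2·1; sum ≡ 1  ⇒  -1.
(a,b)_7: α=-2, u≡3; β=-2, v≡4 (mod 7); (3|7)=-1, (4|7)=+1; sign (−1)^0·-1^-2·+1^-2 = +1.
(a,b)_29: α=0, u≡21; β=1, v≡15 (mod 29); (21|29)=-1, (15|29)=-1; sign (−1)^0·-1^1·-1^0 = -1.
(a,b)_11: α=0, u≡8; β=-4, v≡6 (mod 11); (8|11)=-1, (6|11)=-1; sign (−1)^0·-1^-4·-1^0 = +1.
(a,b)_∞: sgn(19)=+, sgn(-493)=−, so +1.
Ram(19, -493) = {2, 29}; no ℚ_2-point on the conic.

[2, 29]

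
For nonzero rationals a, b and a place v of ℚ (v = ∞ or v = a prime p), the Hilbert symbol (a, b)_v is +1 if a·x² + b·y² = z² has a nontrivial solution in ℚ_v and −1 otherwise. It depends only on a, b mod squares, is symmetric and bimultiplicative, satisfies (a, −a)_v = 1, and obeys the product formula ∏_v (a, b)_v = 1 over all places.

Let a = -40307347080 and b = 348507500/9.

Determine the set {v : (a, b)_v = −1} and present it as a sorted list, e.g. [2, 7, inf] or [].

(a, b) ≡ (-27170, 139403) mod (ℚ^×)²; places V = {2, 3, 5, 7, 11, 13, 19, 23, 29, ∞}.
(a,b)_11: α=1, u≡1; β=1, v≡4 (mod 11); (1|11)=+1, (4|11)=+1; sign (−1)^1·+1^1·+1^1 = -1.
(a,b)_29: α=2, u≡14; β=1, v≡5 (mod 29); (14|29)=-1, (5|29)=+1; sign (−1)^0·-1^1·+1^2 = -1.
(a,b)_2: α=3, β=2; u≡7, v≡3 (mod 8); ε(u)ε(v)=1·1, αω(v)=3·1, βω(u)=2·0; sum ≡ 0  ⇒  +1.
(a,b)_7: α=2, u≡4; β=0, v≡6 (mod 7); (4|7)=+1, (6|7)=-1; sign (−1)^0·+1^0·-1^2 = +1.
(a,b)_19: α=1, u≡18; β=1, v≡10 (mod 19); (18|19)=-1, (10|19)=-1; sign (−1)^1·-1^1·-1^1 = -1.
(a,b)_3: α=2, u≡1; β=-2, v≡2 (mod 3); (1|3)=+1, (2|3)=-1; sign (−1)^0·+1^-2·-1^2 = +1.
(a,b)_13: α=1, u≡9; β=0, v≡9 (mod 13); (9|13)=+1, (9|13)=+1; sign (−1)^0·+1^0·+1^1 = +1.
(a,b)_∞: sgn(-27170)=−, sgn(139403)=+, so +1.
(a,b)_23: α=0, u≡16; β=1, v≡6 (mod 23); (16|23)=+1, (6|23)=+1; sign (−1)^0·+1^1·+1^0 = +1.
(a,b)_5: α=1, u≡4; β=4, v≡3 (mod 5); (4|5)=+1, (3|5)=-1; sign (−1)^0·+1^4·-1^1 = -1.
|Ram(-27170, 139403)| = 4, even; anisotropic at {5, 11, 19, 29}.

[5, 11, 19, 29]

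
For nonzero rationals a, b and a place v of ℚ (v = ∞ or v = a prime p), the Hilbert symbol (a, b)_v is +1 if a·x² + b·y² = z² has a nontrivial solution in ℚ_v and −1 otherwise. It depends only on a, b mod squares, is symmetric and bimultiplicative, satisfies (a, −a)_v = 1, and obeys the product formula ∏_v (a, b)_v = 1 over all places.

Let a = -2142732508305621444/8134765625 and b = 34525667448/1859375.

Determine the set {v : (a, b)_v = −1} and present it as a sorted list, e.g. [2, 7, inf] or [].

Mod squares: a ≡ -17, b ≡ 7378. Check v ∈ {∞, 2, 3, 5, 7, 17, 19, 23, 29, 31}.
v=2: v_2(a)=2, v_2(b)=3; units ≡ 7, 1 (mod 8); ε·ε+αω+βω = 1·0+2·0+3·0 ≡ 0  ⇒  (a,b)_2 = +1.
v=23: a=23^4·(≡18), b=23^2·(≡6) mod 23; (18|23)=+1, (6|23)=+1; (−1)^{4·2·11}·(+1)^2·(+1)^4 = +1.
v=∞: -17 < 0 and 7378 > 0  ⇒  (a,b)_∞ = +1.
v=7: a=7^-2·(≡2), b=7^-1·(≡2) mod 7; (2|7)=+1, (2|7)=+1; (−1)^{-2·-1·3}·(+1)^-1·(+1)^-2 = +1.
v=31: a=31^2·(≡9), b=31^1·(≡30) mod 31; (9|31)=+1, (30|31)=-1; (−1)^{2·1·15}·(+1)^1·(-1)^2 = +1.
v=17: a=17^-1·(≡16), b=17^-1·(≡8) mod 17; (16|17)=+1, (8|17)=+1; (−1)^{-1·-1·8}·(+1)^-1·(+1)^-1 = +1.
v=29: a=29^2·(≡8), b=29^0·(≡18) mod 29; (8|29)=-1, (18|29)=-1; (−1)^{2·0·14}·(-1)^0·(-1)^2 = +1.
v=3: a=3^8·(≡1), b=3^6·(≡1) mod 3; (1|3)=+1, (1|3)=+1; (−1)^{8·6·1}·(+1)^6·(+1)^8 = +1.
v=19: a=19^2·(≡13), b=19^2·(≡7) mod 19; (13|19)=-1, (7|19)=+1; (−1)^{2·2·9}·(-1)^2·(+1)^2 = +1.
v=5: a=5^-10·(≡2), b=5^-6·(≡2) mod 5; (2|5)=-1, (2|5)=-1; (−1)^{-10·-6·2}·(-1)^-6·(-1)^-10 = +1.
Every local symbol is +1, so the conic -17·x² + 7378·y² = z² has ℚ_v-points for all v and hence a ℚ-point; (a, b / ℚ) ≅ M_2(ℚ).

[]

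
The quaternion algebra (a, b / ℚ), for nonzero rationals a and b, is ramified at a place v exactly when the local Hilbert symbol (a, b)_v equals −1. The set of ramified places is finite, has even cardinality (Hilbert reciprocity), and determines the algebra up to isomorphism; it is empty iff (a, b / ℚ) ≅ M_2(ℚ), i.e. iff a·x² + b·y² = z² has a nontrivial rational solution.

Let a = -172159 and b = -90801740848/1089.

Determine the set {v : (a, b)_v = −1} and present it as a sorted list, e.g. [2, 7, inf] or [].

[13, 17, 23, 29, 37, inf]

(a, b) ≡ (-172159, -320827) mod (ℚ^×)²; places V = {2, 3, 7, 11, 13, 17, 19, 23, 29, 37, 41, ∞}.
(a,b)_∞: sgn(-172159)=−, sgn(-320827)=−, so -1.
(a,b)_37: α=0, u≡2; β=1, v≡35 (mod 37); (2|37)=-1, (35|37)=-1; sign (−1)^0·-1^1·-1^0 = -1.
(a,b)_2: α=0, β=4; u≡1, v≡5 (mod 8); ε(u)ε(v)=0·0, αω(v)=0·1, βω(u)=4·0; sum ≡ 0  ⇒  +1.
(a,b)_17: α=1, u≡5; β=0, v≡10 (mod 17); (5|17)=-1, (10|17)=-1; sign (−1)^0·-1^0·-1^1 = -1.
(a,b)_19: α=1, u≡2; β=2, v≡9 (mod 19); (2|19)=-1, (9|19)=+1; sign (−1)^0·-1^2·+1^1 = +1.
(a,b)_13: α=1, u≡4; β=1, v≡6 (mod 13); (4|13)=+1, (6|13)=-1; sign (−1)^0·+1^1·-1^1 = -1.
(a,b)_29: α=0, u≡14; β=1, v≡14 (mod 29); (14|29)=-1, (14|29)=-1; sign (−1)^0·-1^1·-1^0 = -1.
(a,b)_3: α=0, u≡2; β=-2, v≡2 (mod 3); (2|3)=-1, (2|3)=-1; sign (−1)^0·-1^-2·-1^0 = +1.
(a,b)_41: α=1, u≡24; β=0, v≡32 (mod 41); (24|41)=-1, (32|41)=+1; sign (−1)^0·-1^0·+1^1 = +1.
(a,b)_23: α=0, u≡19; β=1, v≡2 (mod 23); (19|23)=-1, (2|23)=+1; sign (−1)^0·-1^1·+1^0 = -1.
(a,b)_11: α=0, u≡2; β=-2, v≡8 (mod 11); (2|11)=-1, (8|11)=-1; sign (−1)^0·-1^-2·-1^0 = +1.
(a,b)_7: α=0, u≡6; β=2, v≡1 (mod 7); (6|7)=-1, (1|7)=+1; sign (−1)^0·-1^2·+1^0 = +1.
|Ram(-172159, -320827)| = 6, even; anisotropic at {13, 17, 23, 29, 37, ∞}.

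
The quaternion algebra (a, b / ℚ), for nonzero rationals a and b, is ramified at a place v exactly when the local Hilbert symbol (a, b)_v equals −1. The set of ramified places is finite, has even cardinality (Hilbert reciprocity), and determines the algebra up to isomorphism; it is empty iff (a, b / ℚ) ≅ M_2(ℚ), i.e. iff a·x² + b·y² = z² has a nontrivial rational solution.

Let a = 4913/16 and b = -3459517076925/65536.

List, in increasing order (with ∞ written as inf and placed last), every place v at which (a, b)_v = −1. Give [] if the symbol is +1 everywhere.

(a, b) ≡ (17, -13) mod (ℚ^×)²; places V = {2, 3, 5, 7, 13, 17, ∞}.
(a,b)_5: α=0, u≡3; β=2, v≡3 (mod 5); (3|5)=-1, (3|5)=-1; sign (−1)^0·-1^2·-1^0 = +1.
(a,b)_∞: sgn(17)=+, sgn(-13)=−, so +1.
(a,b)_13: α=0, u≡4; β=1, v≡4 (mod 13); (4|13)=+1, (4|13)=+1; sign (−1)^0·+1^1·+1^0 = +1.
(a,b)_7: α=0, u≡3; β=2, v≡4 (mod 7); (3|7)=-1, (4|7)=+1; sign (−1)^0·-1^2·+1^0 = +1.
(a,b)_2: α=-4, β=-16; u≡1, v≡3 (mod 8); ε(u)ε(v)=0·1, αω(v)=-4·1, βω(u)=-16·0; sum ≡ 0  ⇒  +1.
(a,b)_3: α=0, u≡2; β=2, v≡2 (mod 3); (2|3)=-1, (2|3)=-1; sign (−1)^0·-1^2·-1^0 = +1.
(a,b)_17: α=3, u≡16; β=6, v≡2 (mod 17); (16|17)=+1, (2|17)=+1; sign (−1)^0·+1^6·+1^3 = +1.
Ram(a, b) = ∅: the form 17·x² + -13·y² − z² is isotropic over every ℚ_v, so by Hasse–Minkowski it is isotropic over ℚ.

[]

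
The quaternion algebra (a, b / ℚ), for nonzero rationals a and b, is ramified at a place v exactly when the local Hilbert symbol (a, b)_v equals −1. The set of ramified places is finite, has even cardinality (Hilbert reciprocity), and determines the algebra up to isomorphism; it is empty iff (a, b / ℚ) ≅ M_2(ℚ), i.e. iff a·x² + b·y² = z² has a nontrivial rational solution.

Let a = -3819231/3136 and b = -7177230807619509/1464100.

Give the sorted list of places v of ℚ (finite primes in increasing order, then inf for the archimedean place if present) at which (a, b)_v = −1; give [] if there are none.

[3, 29, 31, inf]

(a, b) ≡ (-31, -358701) mod (ℚ^×)²; places V = {2, 3, 5, 7, 11, 13, 19, 29, 31, ∞}.
(a,b)_29: α=0, u≡10; β=1, v≡15 (mod 29); (10|29)=-1, (15|29)=-1; sign (−1)^0·-1^1·-1^0 = -1.
(a,b)_11: α=0, u≡2; β=-4, v≡1 (mod 11); (2|11)=-1, (1|11)=+1; sign (−1)^0·-1^-4·+1^0 = +1.
(a,b)_2: α=-6, β=-2; u≡1, v≡3 (mod 8); ε(u)ε(v)=0·1, αω(v)=-6·1, βω(u)=-2·0; sum ≡ 0  ⇒  +1.
(a,b)_13: α=2, u≡7; β=4, v≡5 (mod 13); (7|13)=-1, (5|13)=-1; sign (−1)^0·-1^4·-1^2 = +1.
(a,b)_7: α=-2, u≡4; β=1, v≡1 (mod 7); (4|7)=+1, (1|7)=+1; sign (−1)^0·+1^1·+1^-2 = +1.
(a,b)_∞: sgn(-31)=−, sgn(-358701)=−, so -1.
(a,b)_3: α=6, u≡2; β=7, v≡1 (mod 3); (2|3)=-1, (1|3)=+1; sign (−1)^0·-1^7·+1^6 = -1.
(a,b)_31: α=1, u≡11; β=3, v≡22 (mod 31); (11|31)=-1, (22|31)=-1; sign (−1)^1·-1^3·-1^1 = -1.
(a,b)_5: α=0, u≡4; β=-2, v≡4 (mod 5); (4|5)=+1, (4|5)=+1; sign (−1)^0·+1^-2·+1^0 = +1.
(a,b)_19: α=0, u≡16; β=1, v≡5 (mod 19); (16|19)=+1, (5|19)=+1; sign (−1)^0·+1^1·+1^0 = +1.
Ram(-31, -358701) = {3, 29, 31, ∞}; no ℚ_3-point on the conic.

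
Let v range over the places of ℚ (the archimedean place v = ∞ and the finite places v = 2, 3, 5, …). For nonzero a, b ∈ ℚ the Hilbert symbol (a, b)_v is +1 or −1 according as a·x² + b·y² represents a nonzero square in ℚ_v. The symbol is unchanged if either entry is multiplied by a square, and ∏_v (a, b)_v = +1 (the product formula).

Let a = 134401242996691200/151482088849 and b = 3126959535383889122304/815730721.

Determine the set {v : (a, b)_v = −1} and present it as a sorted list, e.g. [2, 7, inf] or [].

(a, b) ≡ (17, 589) mod (ℚ^×)²; places V = {2, 3, 5, 7, 13, 17, 19, 31, 37, 47, ∞}.
(a,b)_3: α=2, u≡2; β=4, v≡1 (mod 3); (2|3)=-1, (1|3)=+1; sign (−1)^0·-1^4·+1^2 = +1.
(a,b)_13: α=-4, u≡9; β=-8, v≡10 (mod 13); (9|13)=+1, (10|13)=+1; sign (−1)^0·+1^-8·+1^-4 = +1.
(a,b)_19: α=2, u≡11; β=3, v≡12 (mod 19); (11|19)=+1, (12|19)=-1; sign (−1)^0·+1^3·-1^2 = +1.
(a,b)_37: α=2, u≡22; β=0, v≡36 (mod 37); (22|37)=-1, (36|37)=+1; sign (−1)^0·-1^0·+1^2 = +1.
(a,b)_7: α=-4, u≡3; β=0, v≡2 (mod 7); (3|7)=-1, (2|7)=+1; sign (−1)^0·-1^0·+1^-4 = +1.
(a,b)_5: α=2, u≡2; β=0, v≡4 (mod 5); (2|5)=-1, (4|5)=+1; sign (−1)^0·-1^0·+1^2 = +1.
(a,b)_∞: sgn(17)=+, sgn(589)=+, so +1.
(a,b)_2: α=8, β=10; u≡1, v≡5 (mod 8); ε(u)ε(v)=0·0, αω(v)=8·1, βω(u)=10·0; sum ≡ 0  ⇒  +1.
(a,b)_47: α=-2, u≡18; β=2, v≡18 (mod 47); (18|47)=+1, (18|47)=+1; sign (−1)^0·+1^2·+1^-2 = +1.
(a,b)_17: α=3, u≡16; β=4, v≡12 (mod 17); (16|17)=+1, (12|17)=-1; sign (−1)^0·+1^4·-1^3 = -1.
(a,b)_31: α=2, u≡6; β=3, v≡7 (mod 31); (6|31)=-1, (7|31)=+1; sign (−1)^0·-1^3·+1^2 = -1.
|Ram(17, 589)| = 2, even; anisotropic at {17, 31}.

[17, 31]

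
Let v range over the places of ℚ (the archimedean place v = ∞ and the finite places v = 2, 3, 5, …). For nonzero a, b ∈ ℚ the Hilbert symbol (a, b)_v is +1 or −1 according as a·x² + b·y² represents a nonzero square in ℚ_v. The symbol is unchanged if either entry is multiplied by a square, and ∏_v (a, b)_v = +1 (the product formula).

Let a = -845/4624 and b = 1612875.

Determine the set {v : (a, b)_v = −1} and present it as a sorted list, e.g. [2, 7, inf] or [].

[2, 5, 11, 17]

Mod squares: a ≡ -5, b ≡ 64515. Check v ∈ {∞, 2, 3, 5, 11, 13, 17, 23}.
v=13: a=13^2·(≡11), b=13^0·(≡4) mod 13; (11|13)=-1, (4|13)=+1; (−1)^{2·0·6}·(-1)^0·(+1)^2 = +1.
v=5: a=5^1·(≡4), b=5^3·(≡3) mod 5; (4|5)=+1, (3|5)=-1; (−1)^{1·3·2}·(+1)^3·(-1)^1 = -1.
v=3: a=3^0·(≡1), b=3^1·(≡1) mod 3; (1|3)=+1, (1|3)=+1; (−1)^{0·1·1}·(+1)^1·(+1)^0 = +1.
v=∞: -5 < 0 and 64515 > 0  ⇒  (a,b)_∞ = +1.
v=23: a=23^0·(≡6), b=23^1·(≡21) mod 23; (6|23)=+1, (21|23)=-1; (−1)^{0·1·11}·(+1)^1·(-1)^0 = +1.
v=17: a=17^-2·(≡12), b=17^1·(≡15) mod 17; (12|17)=-1, (15|17)=+1; (−1)^{-2·1·8}·(-1)^1·(+1)^-2 = -1.
v=2: v_2(a)=-4, v_2(b)=0; units ≡ 3, 3 (mod 8); ε·ε+αω+βω = 1·1+-4·1+0·1 ≡ 1  ⇒  (a,b)_2 = -1.
v=11: a=11^0·(≡6), b=11^1·(≡6) mod 11; (6|11)=-1, (6|11)=-1; (−1)^{0·1·5}·(-1)^1·(-1)^0 = -1.
Ram(-5, 64515) = {2, 5, 11, 17}; no ℚ_2-point on the conic.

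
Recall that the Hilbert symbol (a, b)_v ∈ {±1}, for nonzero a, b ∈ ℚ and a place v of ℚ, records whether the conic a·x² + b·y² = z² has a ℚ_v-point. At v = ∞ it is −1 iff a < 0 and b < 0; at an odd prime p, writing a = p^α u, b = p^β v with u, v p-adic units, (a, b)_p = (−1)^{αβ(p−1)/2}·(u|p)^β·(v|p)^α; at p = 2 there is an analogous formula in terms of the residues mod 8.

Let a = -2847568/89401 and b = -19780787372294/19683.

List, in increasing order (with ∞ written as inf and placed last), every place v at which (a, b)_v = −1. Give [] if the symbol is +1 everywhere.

[3, 17, 29, inf]

Mod squares: a ≡ -493, b ≡ -4002. Check v ∈ {∞, 2, 3, 13, 17, 19, 23, 29}.
v=2: v_2(a)=4, v_2(b)=1; units ≡ 3, 7 (mod 8); ε·ε+αω+βω = 1·1+4·0+1·1 ≡ 0  ⇒  (a,b)_2 = +1.
v=29: a=29^1·(≡19), b=29^3·(≡4) mod 29; (19|29)=-1, (4|29)=+1; (−1)^{1·3·14}·(-1)^3·(+1)^1 = -1.
v=3: a=3^0·(≡2), b=3^-9·(≡1) mod 3; (2|3)=-1, (1|3)=+1; (−1)^{0·-9·1}·(-1)^-9·(+1)^0 = -1.
v=∞: -493 < 0 and -4002 < 0  ⇒  (a,b)_∞ = -1.
v=13: a=13^-2·(≡12), b=13^2·(≡11) mod 13; (12|13)=+1, (11|13)=-1; (−1)^{-2·2·6}·(+1)^2·(-1)^-2 = +1.
v=19: a=19^2·(≡9), b=19^2·(≡11) mod 19; (9|19)=+1, (11|19)=+1; (−1)^{2·2·9}·(+1)^2·(+1)^2 = +1.
v=23: a=23^-2·(≡2), b=23^1·(≡15) mod 23; (2|23)=+1, (15|23)=-1; (−1)^{-2·1·11}·(+1)^1·(-1)^-2 = +1.
v=17: a=17^1·(≡10), b=17^2·(≡11) mod 17; (10|17)=-1, (11|17)=-1; (−1)^{1·2·8}·(-1)^2·(-1)^1 = -1.
(-493, -4002 / ℚ) ramifies at {3, 17, 29, ∞}: a division algebra.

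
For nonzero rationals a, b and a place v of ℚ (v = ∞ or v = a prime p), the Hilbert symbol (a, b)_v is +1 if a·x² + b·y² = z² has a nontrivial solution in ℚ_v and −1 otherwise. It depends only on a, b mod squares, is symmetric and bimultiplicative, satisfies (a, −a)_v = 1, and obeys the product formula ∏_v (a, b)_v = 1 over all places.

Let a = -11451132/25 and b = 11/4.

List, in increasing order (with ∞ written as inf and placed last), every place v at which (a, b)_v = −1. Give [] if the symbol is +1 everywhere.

Mod squares: a ≡ -3927, b ≡ 11. Check v ∈ {∞, 2, 3, 5, 7, 11, 17}.
v=11: a=11^1·(≡2), b=11^1·(≡3) mod 11; (2|11)=-1, (3|11)=+1; (−1)^{1·1·5}·(-1)^1·(+1)^1 = +1.
v=∞: -3927 < 0 and 11 > 0  ⇒  (a,b)_∞ = +1.
v=7: a=7^1·(≡6), b=7^0·(≡1) mod 7; (6|7)=-1, (1|7)=+1; (−1)^{1·0·3}·(-1)^0·(+1)^1 = +1.
v=3: a=3^7·(≡2), b=3^0·(≡2) mod 3; (2|3)=-1, (2|3)=-1; (−1)^{7·0·1}·(-1)^0·(-1)^7 = -1.
v=17: a=17^1·(≡10), b=17^0·(≡7) mod 17; (10|17)=-1, (7|17)=-1; (−1)^{1·0·8}·(-1)^0·(-1)^1 = -1.
v=2: v_2(a)=2, v_2(b)=-2; units ≡ 1, 3 (mod 8); ε·ε+αω+βω = 0·1+2·1+-2·0 ≡ 0  ⇒  (a,b)_2 = +1.
v=5: a=5^-2·(≡3), b=5^0·(≡4) mod 5; (3|5)=-1, (4|5)=+1; (−1)^{-2·0·2}·(-1)^0·(+1)^-2 = +1.
(-3927, 11 / ℚ) ramifies at {3, 17}: a division algebra.

[3, 17]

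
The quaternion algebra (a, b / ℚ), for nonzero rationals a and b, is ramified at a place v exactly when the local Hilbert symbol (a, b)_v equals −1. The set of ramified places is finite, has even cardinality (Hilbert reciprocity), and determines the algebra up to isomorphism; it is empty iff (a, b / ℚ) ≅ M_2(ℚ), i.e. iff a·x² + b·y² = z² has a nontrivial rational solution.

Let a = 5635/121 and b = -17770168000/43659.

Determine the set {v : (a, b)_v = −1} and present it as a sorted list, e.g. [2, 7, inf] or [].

[2, 5, 13, 23]

(a, b) ≡ (115, -230945) mod (ℚ^×)²; places V = {2, 3, 5, 7, 11, 13, 17, 19, 23, ∞}.
(a,b)_13: α=0, u≡8; β=1, v≡5 (mod 13); (8|13)=-1, (5|13)=-1; sign (−1)^0·-1^1·-1^0 = -1.
(a,b)_2: α=0, β=6; u≡3, v≡7 (mod 8); ε(u)ε(v)=1·1, αω(v)=0·0, βω(u)=6·1; sum ≡ 1  ⇒  -1.
(a,b)_7: α=2, u≡5; β=-2, v≡5 (mod 7); (5|7)=-1, (5|7)=-1; sign (−1)^0·-1^-2·-1^2 = +1.
(a,b)_3: α=0, u≡1; β=-4, v≡1 (mod 3); (1|3)=+1, (1|3)=+1; sign (−1)^0·+1^-4·+1^0 = +1.
(a,b)_23: α=1, u≡14; β=2, v≡15 (mod 23); (14|23)=-1, (15|23)=-1; sign (−1)^0·-1^2·-1^1 = -1.
(a,b)_17: α=0, u≡4; β=1, v≡8 (mod 17); (4|17)=+1, (8|17)=+1; sign (−1)^0·+1^1·+1^0 = +1.
(a,b)_19: α=0, u≡7; β=1, v≡7 (mod 19); (7|19)=+1, (7|19)=+1; sign (−1)^0·+1^1·+1^0 = +1.
(a,b)_11: α=-2, u≡3; β=-1, v≡1 (mod 11); (3|11)=+1, (1|11)=+1; sign (−1)^0·+1^-1·+1^-2 = +1.
(a,b)_5: α=1, u≡2; β=3, v≡4 (mod 5); (2|5)=-1, (4|5)=+1; sign (−1)^0·-1^3·+1^1 = -1.
(a,b)_∞: sgn(115)=+, sgn(-230945)=−, so +1.
Ram(115, -230945) = {2, 5, 13, 23}; no ℚ_2-point on the conic.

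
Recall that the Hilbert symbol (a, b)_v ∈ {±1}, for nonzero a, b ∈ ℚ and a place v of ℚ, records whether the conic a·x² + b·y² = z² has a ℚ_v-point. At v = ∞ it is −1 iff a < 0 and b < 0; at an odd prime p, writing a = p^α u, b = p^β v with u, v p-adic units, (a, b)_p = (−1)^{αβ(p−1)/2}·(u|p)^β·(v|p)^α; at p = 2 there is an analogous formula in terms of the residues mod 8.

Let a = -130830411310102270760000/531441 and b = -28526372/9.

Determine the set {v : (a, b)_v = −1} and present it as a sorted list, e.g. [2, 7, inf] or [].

Mod squares: a ≡ -8729, b ≡ -3857. Check v ∈ {∞, 2, 3, 5, 7, 19, 29, 43}.
v=2: v_2(a)=6, v_2(b)=2; units ≡ 7, 7 (mod 8); ε·ε+αω+βω = 1·1+6·0+2·0 ≡ 1  ⇒  (a,b)_2 = -1.
v=3: a=3^-12·(≡1), b=3^-2·(≡1) mod 3; (1|3)=+1, (1|3)=+1; (−1)^{-12·-2·1}·(+1)^-2·(+1)^-12 = +1.
v=5: a=5^4·(≡4), b=5^0·(≡2) mod 5; (4|5)=+1, (2|5)=-1; (−1)^{4·0·2}·(+1)^0·(-1)^4 = +1.
v=43: a=43^5·(≡3), b=43^2·(≡1) mod 43; (3|43)=-1, (1|43)=+1; (−1)^{5·2·21}·(-1)^2·(+1)^5 = +1.
v=19: a=19^4·(≡7), b=19^1·(≡16) mod 19; (7|19)=+1, (16|19)=+1; (−1)^{4·1·9}·(+1)^1·(+1)^4 = +1.
v=7: a=7^1·(≡3), b=7^1·(≡4) mod 7; (3|7)=-1, (4|7)=+1; (−1)^{1·1·3}·(-1)^1·(+1)^1 = +1.
v=29: a=29^3·(≡17), b=29^1·(≡11) mod 29; (17|29)=-1, (11|29)=-1; (−1)^{3·1·14}·(-1)^1·(-1)^3 = +1.
v=∞: -8729 < 0 and -3857 < 0  ⇒  (a,b)_∞ = -1.
(-8729, -3857 / ℚ) ramifies at {2, ∞}: a division algebra.

[2, inf]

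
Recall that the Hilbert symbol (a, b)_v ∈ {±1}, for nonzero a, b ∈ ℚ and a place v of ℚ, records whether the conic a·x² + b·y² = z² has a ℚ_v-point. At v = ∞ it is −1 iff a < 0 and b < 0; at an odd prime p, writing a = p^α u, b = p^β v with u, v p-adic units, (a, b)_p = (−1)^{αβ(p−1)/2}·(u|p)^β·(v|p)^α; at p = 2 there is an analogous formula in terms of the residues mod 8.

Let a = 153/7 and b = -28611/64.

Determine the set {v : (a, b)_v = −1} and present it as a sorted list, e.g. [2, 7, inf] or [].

Mod squares: a ≡ 119, b ≡ -11. Check v ∈ {∞, 2, 3, 7, 11, 17}.
v=7: a=7^-1·(≡6), b=7^0·(≡5) mod 7; (6|7)=-1, (5|7)=-1; (−1)^{-1·0·3}·(-1)^0·(-1)^-1 = -1.
v=3: a=3^2·(≡2), b=3^2·(≡1) mod 3; (2|3)=-1, (1|3)=+1; (−1)^{2·2·1}·(-1)^2·(+1)^2 = +1.
v=17: a=17^1·(≡11), b=17^2·(≡12) mod 17; (11|17)=-1, (12|17)=-1; (−1)^{1·2·8}·(-1)^2·(-1)^1 = -1.
v=∞: 119 > 0 and -11 < 0  ⇒  (a,b)_∞ = +1.
v=2: v_2(a)=0, v_2(b)=-6; units ≡ 7, 5 (mod 8); ε·ε+αω+βω = 1·0+0·1+-6·0 ≡ 0  ⇒  (a,b)_2 = +1.
v=11: a=11^0·(≡3), b=11^1·(≡8) mod 11; (3|11)=+1, (8|11)=-1; (−1)^{0·1·5}·(+1)^1·(-1)^0 = +1.
(119, -11 / ℚ) ramifies at {7, 17}: a division algebra.

[7, 17]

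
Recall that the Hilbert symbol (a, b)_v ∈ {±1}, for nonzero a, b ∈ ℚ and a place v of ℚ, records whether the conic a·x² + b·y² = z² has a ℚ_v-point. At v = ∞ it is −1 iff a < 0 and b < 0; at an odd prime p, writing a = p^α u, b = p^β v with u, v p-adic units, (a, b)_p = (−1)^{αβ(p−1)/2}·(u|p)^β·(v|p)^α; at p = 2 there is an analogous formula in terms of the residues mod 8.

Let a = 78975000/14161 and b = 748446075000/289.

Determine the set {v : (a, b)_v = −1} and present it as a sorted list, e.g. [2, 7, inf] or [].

[3, 5]

Mod squares: a ≡ 390, b ≡ 30. Check v ∈ {∞, 2, 3, 5, 7, 13, 17}.
v=17: a=17^-2·(≡15), b=17^-2·(≡15) mod 17; (15|17)=+1, (15|17)=+1; (−1)^{-2·-2·8}·(+1)^-2·(+1)^-2 = +1.
v=∞: 390 > 0 and 30 > 0  ⇒  (a,b)_∞ = +1.
v=13: a=13^1·(≡12), b=13^2·(≡3) mod 13; (12|13)=+1, (3|13)=+1; (−1)^{1·2·6}·(+1)^2·(+1)^1 = +1.
v=2: v_2(a)=3, v_2(b)=3; units ≡ 3, 7 (mod 8); ε·ε+αω+βω = 1·1+3·0+3·1 ≡ 0  ⇒  (a,b)_2 = +1.
v=3: a=3^5·(≡1), b=3^11·(≡1) mod 3; (1|3)=+1, (1|3)=+1; (−1)^{5·11·1}·(+1)^11·(+1)^5 = -1.
v=7: a=7^-2·(≡3), b=7^0·(≡4) mod 7; (3|7)=-1, (4|7)=+1; (−1)^{-2·0·3}·(-1)^0·(+1)^-2 = +1.
v=5: a=5^5·(≡2), b=5^5·(≡1) mod 5; (2|5)=-1, (1|5)=+1; (−1)^{5·5·2}·(-1)^5·(+1)^5 = -1.
|Ram(390, 30)| = 2, even; anisotropic at {3, 5}.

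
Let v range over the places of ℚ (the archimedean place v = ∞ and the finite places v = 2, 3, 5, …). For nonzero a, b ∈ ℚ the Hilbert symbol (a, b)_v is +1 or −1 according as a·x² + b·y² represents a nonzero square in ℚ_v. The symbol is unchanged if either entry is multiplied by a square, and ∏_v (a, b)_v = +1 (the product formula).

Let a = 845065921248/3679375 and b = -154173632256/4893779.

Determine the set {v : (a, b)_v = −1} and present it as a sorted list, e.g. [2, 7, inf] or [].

[2, 7, 31, 47]

Mod squares: a ≡ 434, b ≡ -112189. Check v ∈ {∞, 2, 3, 5, 7, 11, 23, 29, 31, 47}.
v=29: a=29^-2·(≡22), b=29^-2·(≡8) mod 29; (22|29)=+1, (8|29)=-1; (−1)^{-2·-2·14}·(+1)^-2·(-1)^-2 = +1.
v=23: a=23^2·(≡11), b=23^-2·(≡21) mod 23; (11|23)=-1, (21|23)=-1; (−1)^{2·-2·11}·(-1)^-2·(-1)^2 = +1.
v=3: a=3^6·(≡2), b=3^10·(≡2) mod 3; (2|3)=-1, (2|3)=-1; (−1)^{6·10·1}·(-1)^10·(-1)^6 = +1.
v=47: a=47^2·(≡22), b=47^1·(≡30) mod 47; (22|47)=-1, (30|47)=-1; (−1)^{2·1·23}·(-1)^1·(-1)^2 = -1.
v=∞: 434 > 0 and -112189 < 0  ⇒  (a,b)_∞ = +1.
v=11: a=11^0·(≡3), b=11^-1·(≡1) mod 11; (3|11)=+1, (1|11)=+1; (−1)^{0·-1·5}·(+1)^-1·(+1)^0 = +1.
v=31: a=31^1·(≡16), b=31^1·(≡16) mod 31; (16|31)=+1, (16|31)=+1; (−1)^{1·1·15}·(+1)^1·(+1)^1 = -1.
v=7: a=7^-1·(≡5), b=7^1·(≡6) mod 7; (5|7)=-1, (6|7)=-1; (−1)^{-1·1·3}·(-1)^1·(-1)^-1 = -1.
v=2: v_2(a)=5, v_2(b)=8; units ≡ 1, 3 (mod 8); ε·ε+αω+βω = 0·1+5·1+8·0 ≡ 1  ⇒  (a,b)_2 = -1.
v=5: a=5^-4·(≡4), b=5^0·(≡1) mod 5; (4|5)=+1, (1|5)=+1; (−1)^{-4·0·2}·(+1)^0·(+1)^-4 = +1.
Ram(434, -112189) = {2, 7, 31, 47}; no ℚ_2-point on the conic.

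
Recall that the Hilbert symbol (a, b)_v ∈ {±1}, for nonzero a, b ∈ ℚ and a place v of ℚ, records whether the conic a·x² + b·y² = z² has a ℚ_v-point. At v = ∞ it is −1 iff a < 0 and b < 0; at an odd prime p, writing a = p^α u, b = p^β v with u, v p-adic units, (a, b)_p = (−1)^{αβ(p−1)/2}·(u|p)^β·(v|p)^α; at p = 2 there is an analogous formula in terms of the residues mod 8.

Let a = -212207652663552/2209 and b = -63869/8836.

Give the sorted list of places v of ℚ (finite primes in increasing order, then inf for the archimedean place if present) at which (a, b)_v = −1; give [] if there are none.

(a, b) ≡ (-1885793, -221) mod (ℚ^×)²; places V = {2, 3, 7, 13, 17, 23, 47, 53, ∞}.
(a,b)_7: α=1, u≡5; β=0, v≡3 (mod 7); (5|7)=-1, (3|7)=-1; sign (−1)^0·-1^0·-1^1 = -1.
(a,b)_13: α=3, u≡11; β=1, v≡3 (mod 13); (11|13)=-1, (3|13)=+1; sign (−1)^0·-1^1·+1^3 = -1.
(a,b)_53: α=1, u≡21; β=0, v≡25 (mod 53); (21|53)=-1, (25|53)=+1; sign (−1)^0·-1^0·+1^1 = +1.
(a,b)_47: α=-2, u≡45; β=-2, v≡1 (mod 47); (45|47)=-1, (1|47)=+1; sign (−1)^0·-1^-2·+1^-2 = +1.
(a,b)_17: α=3, u≡15; β=3, v≡16 (mod 17); (15|17)=+1, (16|17)=+1; sign (−1)^0·+1^3·+1^3 = +1.
(a,b)_∞: sgn(-1885793)=−, sgn(-221)=−, so -1.
(a,b)_2: α=8, β=-2; u≡7, v≡3 (mod 8); ε(u)ε(v)=1·1, αω(v)=8·1, βω(u)=-2·0; sum ≡ 1  ⇒  -1.
(a,b)_23: α=1, u≡8; β=0, v≡12 (mod 23); (8|23)=+1, (12|23)=+1; sign (−1)^0·+1^0·+1^1 = +1.
(a,b)_3: α=2, u≡1; β=0, v≡1 (mod 3); (1|3)=+1, (1|3)=+1; sign (−1)^0·+1^0·+1^2 = +1.
Ram(-1885793, -221) = {2, 7, 13, ∞}; no ℚ_2-point on the conic.

[2, 7, 13, inf]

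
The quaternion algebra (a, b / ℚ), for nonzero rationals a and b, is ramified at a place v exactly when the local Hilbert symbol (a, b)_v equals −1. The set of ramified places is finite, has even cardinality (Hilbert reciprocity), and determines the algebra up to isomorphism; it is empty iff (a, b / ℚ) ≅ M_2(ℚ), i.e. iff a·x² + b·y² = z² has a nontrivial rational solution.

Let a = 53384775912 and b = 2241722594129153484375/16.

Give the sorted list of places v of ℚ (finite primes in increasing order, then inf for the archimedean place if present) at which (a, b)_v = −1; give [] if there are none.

[3, 13, 17, 47]

(a, b) ≡ (30362, 663) mod (ℚ^×)²; places V = {2, 3, 5, 13, 17, 19, 47, ∞}.
(a,b)_47: α=1, u≡22; β=2, v≡29 (mod 47); (22|47)=-1, (29|47)=-1; sign (−1)^0·-1^2·-1^1 = -1.
(a,b)_∞: sgn(30362)=+, sgn(663)=+, so +1.
(a,b)_17: α=3, u≡15; β=5, v≡12 (mod 17); (15|17)=+1, (12|17)=-1; sign (−1)^0·+1^5·-1^3 = -1.
(a,b)_13: α=2, u≡2; β=1, v≡4 (mod 13); (2|13)=-1, (4|13)=+1; sign (−1)^0·-1^1·+1^2 = -1.
(a,b)_2: α=3, β=-4; u≡5, v≡7 (mod 8); ε(u)ε(v)=0·1, αω(v)=3·0, βω(u)=-4·1; sum ≡ 0  ⇒  +1.
(a,b)_3: α=2, u≡2; β=3, v≡2 (mod 3); (2|3)=-1, (2|3)=-1; sign (−1)^0·-1^3·-1^2 = -1.
(a,b)_19: α=1, u≡13; β=4, v≡16 (mod 19); (13|19)=-1, (16|19)=+1; sign (−1)^0·-1^4·+1^1 = +1.
(a,b)_5: α=0, u≡2; β=6, v≡3 (mod 5); (2|5)=-1, (3|5)=-1; sign (−1)^0·-1^6·-1^0 = +1.
Ram(30362, 663) = {3, 13, 17, 47}; no ℚ_3-point on the conic.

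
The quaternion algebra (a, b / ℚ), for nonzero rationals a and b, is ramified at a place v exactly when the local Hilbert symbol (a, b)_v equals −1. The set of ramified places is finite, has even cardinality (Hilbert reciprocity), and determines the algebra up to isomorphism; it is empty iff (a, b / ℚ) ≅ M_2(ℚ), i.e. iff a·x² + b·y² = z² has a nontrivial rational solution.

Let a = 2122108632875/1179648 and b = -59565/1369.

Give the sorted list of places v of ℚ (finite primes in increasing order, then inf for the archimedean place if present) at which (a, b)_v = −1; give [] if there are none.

Mod squares: a ≡ 70, b ≡ -165. Check v ∈ {∞, 2, 3, 5, 7, 11, 19, 37}.
v=3: a=3^-2·(≡1), b=3^1·(≡2) mod 3; (1|3)=+1, (2|3)=-1; (−1)^{-2·1·1}·(+1)^1·(-1)^-2 = +1.
v=19: a=19^0·(≡15), b=19^2·(≡6) mod 19; (15|19)=-1, (6|19)=+1; (−1)^{0·2·9}·(-1)^2·(+1)^0 = +1.
v=2: v_2(a)=-17, v_2(b)=0; units ≡ 3, 3 (mod 8); ε·ε+αω+βω = 1·1+-17·1+0·1 ≡ 0  ⇒  (a,b)_2 = +1.
v=11: a=11^6·(≡1), b=11^1·(≡6) mod 11; (1|11)=+1, (6|11)=-1; (−1)^{6·1·5}·(+1)^1·(-1)^6 = +1.
v=5: a=5^3·(≡1), b=5^1·(≡3) mod 5; (1|5)=+1, (3|5)=-1; (−1)^{3·1·2}·(+1)^1·(-1)^3 = -1.
v=37: a=37^2·(≡7), b=37^-2·(≡5) mod 37; (7|37)=+1, (5|37)=-1; (−1)^{2·-2·18}·(+1)^-2·(-1)^2 = +1.
v=∞: 70 > 0 and -165 < 0  ⇒  (a,b)_∞ = +1.
v=7: a=7^1·(≡3), b=7^0·(≡3) mod 7; (3|7)=-1, (3|7)=-1; (−1)^{1·0·3}·(-1)^0·(-1)^1 = -1.
Ram(70, -165) = {5, 7}; no ℚ_5-point on the conic.

[5, 7]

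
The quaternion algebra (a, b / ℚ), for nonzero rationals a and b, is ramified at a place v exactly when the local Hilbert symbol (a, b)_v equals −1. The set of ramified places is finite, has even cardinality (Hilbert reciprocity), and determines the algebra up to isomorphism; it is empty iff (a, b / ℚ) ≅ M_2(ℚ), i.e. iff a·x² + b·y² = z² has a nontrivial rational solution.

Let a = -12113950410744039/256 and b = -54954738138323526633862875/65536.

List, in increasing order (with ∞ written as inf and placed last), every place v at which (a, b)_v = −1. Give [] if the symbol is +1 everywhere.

[11, 13, 29, inf]

(a, b) ≡ (-6479, -58435) mod (ℚ^×)²; places V = {2, 3, 5, 11, 13, 19, 29, 31, ∞}.
(a,b)_29: α=2, u≡10; β=3, v≡12 (mod 29); (10|29)=-1, (12|29)=-1; sign (−1)^0·-1^3·-1^2 = -1.
(a,b)_∞: sgn(-6479)=−, sgn(-58435)=−, so -1.
(a,b)_2: α=-8, β=-16; u≡1, v≡5 (mod 8); ε(u)ε(v)=0·0, αω(v)=-8·1, βω(u)=-16·0; sum ≡ 0  ⇒  +1.
(a,b)_19: α=1, u≡4; β=2, v≡16 (mod 19); (4|19)=+1, (16|19)=+1; sign (−1)^0·+1^2·+1^1 = +1.
(a,b)_3: α=4, u≡1; β=8, v≡2 (mod 3); (1|3)=+1, (2|3)=-1; sign (−1)^0·+1^8·-1^4 = +1.
(a,b)_31: α=3, u≡16; β=5, v≡11 (mod 31); (16|31)=+1, (11|31)=-1; sign (−1)^1·+1^5·-1^3 = +1.
(a,b)_13: α=4, u≡2; β=3, v≡10 (mod 13); (2|13)=-1, (10|13)=+1; sign (−1)^0·-1^3·+1^4 = -1.
(a,b)_11: α=1, u≡3; β=2, v≡10 (mod 11); (3|11)=+1, (10|11)=-1; sign (−1)^0·+1^2·-1^1 = -1.
(a,b)_5: α=0, u≡1; β=3, v≡2 (mod 5); (1|5)=+1, (2|5)=-1; sign (−1)^0·+1^3·-1^0 = +1.
Ram(-6479, -58435) = {11, 13, 29, ∞}; no ℚ_11-point on the conic.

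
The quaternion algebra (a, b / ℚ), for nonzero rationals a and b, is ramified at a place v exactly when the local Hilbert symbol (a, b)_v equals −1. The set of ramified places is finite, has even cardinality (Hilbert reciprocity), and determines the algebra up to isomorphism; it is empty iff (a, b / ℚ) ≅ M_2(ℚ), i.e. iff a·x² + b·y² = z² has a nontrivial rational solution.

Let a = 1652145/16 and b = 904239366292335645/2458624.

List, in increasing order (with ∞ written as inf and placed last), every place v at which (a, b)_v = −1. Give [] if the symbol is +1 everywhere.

[3, 17]

(a, b) ≡ (1652145, 5) mod (ℚ^×)²; places V = {2, 3, 5, 7, 11, 13, 17, 19, 31, ∞}.
(a,b)_7: α=0, u≡6; β=-4, v≡6 (mod 7); (6|7)=-1, (6|7)=-1; sign (−1)^0·-1^-4·-1^0 = +1.
(a,b)_17: α=1, u≡4; β=2, v≡5 (mod 17); (4|17)=+1, (5|17)=-1; sign (−1)^0·+1^2·-1^1 = -1.
(a,b)_13: α=0, u≡9; β=2, v≡8 (mod 13); (9|13)=+1, (8|13)=-1; sign (−1)^0·+1^2·-1^0 = +1.
(a,b)_11: α=1, u≡9; β=4, v≡4 (mod 11); (9|11)=+1, (4|11)=+1; sign (−1)^0·+1^4·+1^1 = +1.
(a,b)_19: α=1, u≡9; β=2, v≡7 (mod 19); (9|19)=+1, (7|19)=+1; sign (−1)^0·+1^2·+1^1 = +1.
(a,b)_5: α=1, u≡4; β=1, v≡1 (mod 5); (4|5)=+1, (1|5)=+1; sign (−1)^0·+1^1·+1^1 = +1.
(a,b)_3: α=1, u≡2; β=6, v≡2 (mod 3); (2|3)=-1, (2|3)=-1; sign (−1)^0·-1^6·-1^1 = -1.
(a,b)_∞: sgn(1652145)=+, sgn(5)=+, so +1.
(a,b)_2: α=-4, β=-10; u≡1, v≡5 (mod 8); ε(u)ε(v)=0·0, αω(v)=-4·1, βω(u)=-10·0; sum ≡ 0  ⇒  +1.
(a,b)_31: α=1, u≡12; β=2, v≡5 (mod 31); (12|31)=-1, (5|31)=+1; sign (−1)^0·-1^2·+1^1 = +1.
(1652145, 5 / ℚ) ramifies at {3, 17}: a division algebra.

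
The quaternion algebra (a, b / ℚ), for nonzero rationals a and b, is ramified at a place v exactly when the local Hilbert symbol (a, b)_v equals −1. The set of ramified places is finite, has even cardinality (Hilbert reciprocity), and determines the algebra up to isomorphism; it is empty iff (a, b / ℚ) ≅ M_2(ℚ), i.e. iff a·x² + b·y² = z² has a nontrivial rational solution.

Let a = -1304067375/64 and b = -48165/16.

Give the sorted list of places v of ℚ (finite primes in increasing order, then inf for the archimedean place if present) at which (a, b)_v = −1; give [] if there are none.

(a, b) ≡ (-95, -285) mod (ℚ^×)²; places V = {2, 3, 5, 13, 19, ∞}.
(a,b)_3: α=2, u≡1; β=1, v≡1 (mod 3); (1|3)=+1, (1|3)=+1; sign (−1)^0·+1^1·+1^2 = +1.
(a,b)_2: α=-6, β=-4; u≡1, v≡3 (mod 8); ε(u)ε(v)=0·1, αω(v)=-6·1, βω(u)=-4·0; sum ≡ 0  ⇒  +1.
(a,b)_∞: sgn(-95)=−, sgn(-285)=−, so -1.
(a,b)_13: α=2, u≡4; β=2, v≡9 (mod 13); (4|13)=+1, (9|13)=+1; sign (−1)^0·+1^2·+1^2 = +1.
(a,b)_5: α=3, u≡4; β=1, v≡2 (mod 5); (4|5)=+1, (2|5)=-1; sign (−1)^0·+1^1·-1^3 = -1.
(a,b)_19: α=3, u≡12; β=1, v≡9 (mod 19); (12|19)=-1, (9|19)=+1; sign (−1)^1·-1^1·+1^3 = +1.
(-95, -285 / ℚ) ramifies at {5, ∞}: a division algebra.

[5, inf]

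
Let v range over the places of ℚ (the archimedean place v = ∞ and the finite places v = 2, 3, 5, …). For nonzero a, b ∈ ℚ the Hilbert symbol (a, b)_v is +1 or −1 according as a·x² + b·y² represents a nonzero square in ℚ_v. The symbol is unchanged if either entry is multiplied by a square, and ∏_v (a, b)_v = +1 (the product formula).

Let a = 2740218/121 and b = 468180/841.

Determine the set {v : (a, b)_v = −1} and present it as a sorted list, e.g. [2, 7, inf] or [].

(a, b) ≡ (1482, 5) mod (ℚ^×)²; places V = {2, 3, 5, 11, 13, 17, 19, 29, 43, ∞}.
(a,b)_5: α=0, u≡3; β=1, v≡1 (mod 5); (3|5)=-1, (1|5)=+1; sign (−1)^0·-1^1·+1^0 = -1.
(a,b)_11: α=-2, u≡8; β=0, v≡4 (mod 11); (8|11)=-1, (4|11)=+1; sign (−1)^0·-1^0·+1^-2 = +1.
(a,b)_∞: sgn(1482)=+, sgn(5)=+, so +1.
(a,b)_29: α=0, u≡19; β=-2, v≡4 (mod 29); (19|29)=-1, (4|29)=+1; sign (−1)^0·-1^-2·+1^0 = +1.
(a,b)_2: α=1, β=2; u≡5, v≡5 (mod 8); ε(u)ε(v)=0·0, αω(v)=1·1, βω(u)=2·1; sum ≡ 1  ⇒  -1.
(a,b)_3: α=1, u≡2; β=4, v≡2 (mod 3); (2|3)=-1, (2|3)=-1; sign (−1)^0·-1^4·-1^1 = -1.
(a,b)_19: α=1, u≡18; β=0, v≡4 (mod 19); (18|19)=-1, (4|19)=+1; sign (−1)^0·-1^0·+1^1 = +1.
(a,b)_17: α=0, u≡11; β=2, v≡7 (mod 17); (11|17)=-1, (7|17)=-1; sign (−1)^0·-1^2·-1^0 = +1.
(a,b)_43: α=2, u≡19; β=0, v≡7 (mod 43); (19|43)=-1, (7|43)=-1; sign (−1)^0·-1^0·-1^2 = +1.
(a,b)_13: α=1, u≡1; β=0, v≡7 (mod 13); (1|13)=+1, (7|13)=-1; sign (−1)^0·+1^0·-1^1 = -1.
(1482, 5 / ℚ) ramifies at {2, 3, 5, 13}: a division algebra.

[2, 3, 5, 13]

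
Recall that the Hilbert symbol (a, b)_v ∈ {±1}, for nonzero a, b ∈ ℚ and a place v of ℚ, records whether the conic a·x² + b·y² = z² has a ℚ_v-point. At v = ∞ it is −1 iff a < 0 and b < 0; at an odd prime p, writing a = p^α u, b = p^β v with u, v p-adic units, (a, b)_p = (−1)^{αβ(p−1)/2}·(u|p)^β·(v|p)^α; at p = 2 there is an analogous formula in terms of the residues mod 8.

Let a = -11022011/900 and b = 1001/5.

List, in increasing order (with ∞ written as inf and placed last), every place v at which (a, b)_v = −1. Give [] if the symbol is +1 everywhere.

Mod squares: a ≡ -11, b ≡ 5005. Check v ∈ {∞, 2, 3, 5, 7, 11, 13}.
v=13: a=13^2·(≡5), b=13^1·(≡5) mod 13; (5|13)=-1, (5|13)=-1; (−1)^{2·1·6}·(-1)^1·(-1)^2 = -1.
v=3: a=3^-2·(≡1), b=3^0·(≡1) mod 3; (1|3)=+1, (1|3)=+1; (−1)^{-2·0·1}·(+1)^0·(+1)^-2 = +1.
v=11: a=11^3·(≡10), b=11^1·(≡5) mod 11; (10|11)=-1, (5|11)=+1; (−1)^{3·1·5}·(-1)^1·(+1)^3 = +1.
v=7: a=7^2·(≡5), b=7^1·(≡2) mod 7; (5|7)=-1, (2|7)=+1; (−1)^{2·1·3}·(-1)^1·(+1)^2 = -1.
v=∞: -11 < 0 and 5005 > 0  ⇒  (a,b)_∞ = +1.
v=2: v_2(a)=-2, v_2(b)=0; units ≡ 5, 5 (mod 8); ε·ε+αω+βω = 0·0+-2·1+0·1 ≡ 0  ⇒  (a,b)_2 = +1.
v=5: a=5^-2·(≡4), b=5^-1·(≡1) mod 5; (4|5)=+1, (1|5)=+1; (−1)^{-2·-1·2}·(+1)^-1·(+1)^-2 = +1.
(-11, 5005 / ℚ) ramifies at {7, 13}: a division algebra.

[7, 13]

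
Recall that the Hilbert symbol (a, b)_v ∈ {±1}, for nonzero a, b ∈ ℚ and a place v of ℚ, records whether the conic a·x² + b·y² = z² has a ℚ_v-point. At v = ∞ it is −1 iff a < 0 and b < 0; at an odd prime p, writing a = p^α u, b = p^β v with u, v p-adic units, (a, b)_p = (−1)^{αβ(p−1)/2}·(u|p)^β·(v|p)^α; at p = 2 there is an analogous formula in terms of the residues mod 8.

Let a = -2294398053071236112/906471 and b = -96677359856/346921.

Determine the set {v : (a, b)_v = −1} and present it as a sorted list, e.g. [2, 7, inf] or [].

[11, 23, 29, inf]

(a, b) ≡ (-1733303, -51359) mod (ℚ^×)²; places V = {2, 3, 7, 11, 13, 17, 19, 23, 29, 31, ∞}.
(a,b)_29: α=2, u≡8; β=1, v≡27 (mod 29); (8|29)=-1, (27|29)=-1; sign (−1)^0·-1^1·-1^2 = -1.
(a,b)_13: α=1, u≡4; β=0, v≡9 (mod 13); (4|13)=+1, (9|13)=+1; sign (−1)^0·+1^0·+1^1 = +1.
(a,b)_7: α=8, u≡4; β=7, v≡5 (mod 7); (4|7)=+1, (5|7)=-1; sign (−1)^0·+1^7·-1^8 = +1.
(a,b)_17: α=1, u≡3; β=0, v≡9 (mod 17); (3|17)=-1, (9|17)=+1; sign (−1)^0·-1^0·+1^1 = +1.
(a,b)_11: α=1, u≡10; β=1, v≡7 (mod 11); (10|11)=-1, (7|11)=-1; sign (−1)^1·-1^1·-1^1 = -1.
(a,b)_∞: sgn(-1733303)=−, sgn(-51359)=−, so -1.
(a,b)_3: α=-4, u≡1; β=0, v≡1 (mod 3); (1|3)=+1, (1|3)=+1; sign (−1)^0·+1^0·+1^-4 = +1.
(a,b)_31: α=-1, u≡24; β=-2, v≡7 (mod 31); (24|31)=-1, (7|31)=+1; sign (−1)^0·-1^-2·+1^-1 = +1.
(a,b)_23: α=3, u≡20; β=1, v≡20 (mod 23); (20|23)=-1, (20|23)=-1; sign (−1)^1·-1^1·-1^3 = -1.
(a,b)_19: α=-2, u≡14; β=-2, v≡4 (mod 19); (14|19)=-1, (4|19)=+1; sign (−1)^0·-1^-2·+1^-2 = +1.
(a,b)_2: α=4, β=4; u≡1, v≡1 (mod 8); ε(u)ε(v)=0·0, αω(v)=4·0, βω(u)=4·0; sum ≡ 0  ⇒  +1.
|Ram(-1733303, -51359)| = 4, even; anisotropic at {11, 23, 29, ∞}.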